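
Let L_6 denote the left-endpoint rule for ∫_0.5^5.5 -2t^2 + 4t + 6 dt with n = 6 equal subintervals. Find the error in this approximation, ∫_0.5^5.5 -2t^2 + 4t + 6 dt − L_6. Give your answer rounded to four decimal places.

Exact integral: ∫_0.5^5.5 f(t) dt ≈ -20.833333.
L_6 ≈ -5.324074.
Error ≈ -20.833333 − (-5.324074) ≈ -15.5093.

-15.5093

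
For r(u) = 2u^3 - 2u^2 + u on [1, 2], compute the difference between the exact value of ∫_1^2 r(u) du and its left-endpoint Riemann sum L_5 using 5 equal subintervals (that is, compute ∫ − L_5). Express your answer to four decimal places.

Exact integral: ∫_1^2 r(u) du ≈ 4.333333.
L_5 = 3.48.
Error ≈ 4.333333 − 3.48 ≈ 0.8533.

0.8533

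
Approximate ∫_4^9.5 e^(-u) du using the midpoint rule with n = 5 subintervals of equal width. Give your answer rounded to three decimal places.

0.017

Δu = (9.5 − 4)/5 = 1.1.
Midpoints: 4.55, 5.65, 6.75, 7.85, 8.95.
f(4.55) ≈ 0.011, f(5.65) ≈ 0.004, f(6.75) ≈ 0.001, f(7.85) ≈ 0.000, f(8.95) ≈ 0.000.
Sum = Δu · [f(4.55) + f(5.65) + f(6.75) + f(7.85) + f(8.95)].
Sum ≈ 0.017.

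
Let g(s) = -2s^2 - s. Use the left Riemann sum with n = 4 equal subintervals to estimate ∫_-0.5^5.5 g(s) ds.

Δs = (5.5 − (-0.5))/4 = 1.5.
Left endpoints: -0.5, 1, 2.5, 4.
g(-0.5) = 0, g(1) = -3, g(2.5) = -15, g(4) = -36.
Sum = Δs · [g(-0.5) + g(1) + g(2.5) + g(4)].
Sum = -81.

-81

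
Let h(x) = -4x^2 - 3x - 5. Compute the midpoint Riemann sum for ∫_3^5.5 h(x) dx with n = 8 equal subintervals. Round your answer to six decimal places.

-230.126953

Δx = (5.5 − 3)/8 = 0.3125.
Midpoints: 3.15625, 3.46875, 3.78125, 4.09375, 4.40625, 4.71875, 5.03125, 5.34375.
h(3.15625) = -54.31640625, h(3.46875) = -63.53515625, h(3.78125) = -73.53515625, h(4.09375) = -84.31640625, h(4.40625) = -95.87890625, h(4.71875) = -108.22265625, h(5.03125) = -121.34765625, h(5.34375) = -135.25390625.
Sum = Δx · [h(3.15625) + h(3.46875) + h(3.78125) + ...].
Sum ≈ -230.126953.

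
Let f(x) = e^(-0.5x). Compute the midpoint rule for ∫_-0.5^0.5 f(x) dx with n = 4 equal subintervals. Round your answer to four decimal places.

Δx = (0.5 − (-0.5))/4 = 0.25.
Midpoints: -0.375, -0.125, 0.125, 0.375.
f(-0.375) ≈ 1.2062, f(-0.125) ≈ 1.0645, f(0.125) ≈ 0.9394, f(0.375) ≈ 0.8290.
Sum = Δx · [f(-0.375) + f(-0.125) + f(0.125) + f(0.375)].
Sum ≈ 1.0098.

1.0098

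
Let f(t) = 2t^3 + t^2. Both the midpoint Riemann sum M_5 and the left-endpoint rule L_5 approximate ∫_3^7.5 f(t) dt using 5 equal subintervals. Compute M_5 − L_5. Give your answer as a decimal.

M_5 = 1663.284375.
L_5 = 1316.25.
M_5 − L_5 = 347.034375.

347.034375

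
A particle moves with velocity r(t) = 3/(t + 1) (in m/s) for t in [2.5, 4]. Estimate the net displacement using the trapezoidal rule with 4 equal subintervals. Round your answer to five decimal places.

1.07149

Δt = (4 − 2.5)/4 = 0.375.
r(2.5) = 6/7, r(2.875) = 24/31, r(3.25) = 12/17, r(3.625) = 24/37, r(4) = 0.6.
T_4 = (Δt/2)·[r(t_0) + 2r(t_1) + 2r(t_2) + 2r(t_3) + r(t_4)].
Sum ≈ 1.07149.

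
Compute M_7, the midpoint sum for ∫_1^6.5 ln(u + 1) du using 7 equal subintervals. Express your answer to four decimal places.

Δu = (6.5 − 1)/7 = 11/14.
Midpoints: 39/28, 61/28, 83/28, 3.75, 127/28, 149/28, 171/28.
f(39/28) ≈ 0.8725, f(61/28) ≈ 1.1564, f(83/28) ≈ 1.3773, f(3.75) ≈ 1.5581, f(127/28) ≈ 1.7112, f(149/28) ≈ 1.8439, f(171/28) ≈ 1.9611.
Sum = Δu · [f(39/28) + f(61/28) + f(83/28) + ...].
Sum ≈ 8.2348.

8.2348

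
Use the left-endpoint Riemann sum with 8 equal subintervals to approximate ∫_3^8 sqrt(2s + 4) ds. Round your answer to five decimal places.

18.86097

Δs = (8 − 3)/8 = 0.625.
Left endpoints: 3, 3.625, 4.25, 4.875, 5.5, 6.125, 6.75, 7.375.
f(3) ≈ 3.16228, f(3.625) ≈ 3.35410, f(4.25) ≈ 3.53553, f(4.875) ≈ 3.70810, f(5.5) ≈ 3.87298, f(6.125) ≈ 4.03113, f(6.75) ≈ 4.18330, f(7.375) ≈ 4.33013.
Sum = Δs · [f(3) + f(3.625) + f(4.25) + ...].
Sum ≈ 18.86097.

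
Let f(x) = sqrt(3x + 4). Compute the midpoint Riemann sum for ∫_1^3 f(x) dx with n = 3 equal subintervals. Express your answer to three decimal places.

Δx = (3 − 1)/3 = 2/3.
Midpoints: 4/3, 2, 8/3.
f(4/3) ≈ 2.828, f(2) ≈ 3.162, f(8/3) ≈ 3.464.
Sum = Δx · [f(4/3) + f(2) + f(8/3)].
Sum ≈ 6.303.

6.303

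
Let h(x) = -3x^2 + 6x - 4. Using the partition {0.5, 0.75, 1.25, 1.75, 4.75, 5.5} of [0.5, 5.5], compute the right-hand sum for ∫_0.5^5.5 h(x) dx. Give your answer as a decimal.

Subinterval widths: 0.25, 0.5, 0.5, 3, 0.75.
Right endpoints: 0.75, 1.25, 1.75, 4.75, 5.5.
h(0.75) = -1.1875, h(1.25) = -1.1875, h(1.75) = -2.6875, h(4.75) = -43.1875, h(5.5) = -61.75.
Sum = Σ Δx_i · h(x_i).
Sum = -178.109375.

-178.109375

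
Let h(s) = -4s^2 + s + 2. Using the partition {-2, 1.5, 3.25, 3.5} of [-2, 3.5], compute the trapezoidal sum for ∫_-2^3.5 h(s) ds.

-84.875

Subinterval widths: 3.5, 1.75, 0.25.
h(-2) = -16, h(1.5) = -5.5, h(3.25) = -37, h(3.5) = -43.5.
On each subinterval the trapezoid contributes (Δs_i/2)·[h(s_{i-1}) + h(s_i)].
Sum = -84.875.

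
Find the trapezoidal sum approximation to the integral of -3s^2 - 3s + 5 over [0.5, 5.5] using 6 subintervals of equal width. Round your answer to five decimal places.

-187.98611

Δs = (5.5 − 0.5)/6 = 5/6.
f(0.5) = 2.75, f(4/3) = -13/3, f(13/6) = -187/12, f(3) = -31, f(23/6) = -607/12, f(14/3) = -223/3, f(5.5) = -102.25.
T_6 = (Δs/2)·[f(s_0) + 2f(s_1) + ... + 2f(s_{5}) + f(s_6)].
Sum ≈ -187.98611.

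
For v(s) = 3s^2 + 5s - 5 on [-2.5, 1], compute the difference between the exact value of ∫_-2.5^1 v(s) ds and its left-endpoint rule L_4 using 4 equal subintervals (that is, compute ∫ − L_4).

-0.57421875

Exact integral: ∫_-2.5^1 v(s) ds = -14.
L_4 = -13.42578125.
Error = -14 − (-13.42578125) = -0.57421875.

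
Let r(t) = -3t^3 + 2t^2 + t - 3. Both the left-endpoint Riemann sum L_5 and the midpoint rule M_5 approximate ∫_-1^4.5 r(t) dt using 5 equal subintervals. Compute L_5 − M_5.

104.9296875

L_5 = -139.7.
M_5 = -244.6296875.
L_5 − M_5 = 104.9296875.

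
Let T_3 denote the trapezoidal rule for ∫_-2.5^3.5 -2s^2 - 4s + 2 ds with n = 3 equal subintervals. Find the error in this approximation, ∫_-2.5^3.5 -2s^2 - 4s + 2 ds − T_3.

8

Exact integral: ∫_-2.5^3.5 f(s) ds = -39.
T_3 = -47.
Error = -39 − (-47) = 8.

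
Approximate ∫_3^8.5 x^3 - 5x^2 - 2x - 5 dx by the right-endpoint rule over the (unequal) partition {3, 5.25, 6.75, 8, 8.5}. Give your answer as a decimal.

401.66796875

Subinterval widths: 2.25, 1.5, 1.25, 0.5.
Right endpoints: 5.25, 6.75, 8, 8.5.
f(5.25) = -8.609375, f(6.75) = 61.234375, f(8) = 171, f(8.5) = 230.875.
Sum = Σ Δx_i · f(x_i).
Sum = 401.66796875.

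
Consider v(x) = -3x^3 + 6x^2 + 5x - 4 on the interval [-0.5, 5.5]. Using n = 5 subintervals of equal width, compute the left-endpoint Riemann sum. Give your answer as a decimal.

Δx = (5.5 − (-0.5))/5 = 1.2.
Left endpoints: -0.5, 0.7, 1.9, 3.1, 4.3.
v(-0.5) = -4.625, v(0.7) = 1.411, v(1.9) = 6.583, v(3.1) = -20.213, v(4.3) = -110.081.
Sum = Δx · [v(-0.5) + v(0.7) + v(1.9) + v(3.1) + v(4.3)].
Sum = -152.31.

-152.31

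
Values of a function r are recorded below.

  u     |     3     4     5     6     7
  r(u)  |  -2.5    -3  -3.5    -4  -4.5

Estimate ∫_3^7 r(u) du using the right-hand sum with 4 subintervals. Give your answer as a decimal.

Δu = 1.
Sum = 1·[(-3) + (-3.5) + (-4) + (-4.5)] = -15.

-15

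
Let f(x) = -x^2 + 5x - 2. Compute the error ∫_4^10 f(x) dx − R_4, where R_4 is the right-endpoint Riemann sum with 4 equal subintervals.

Exact integral: ∫_4^10 f(x) dx = -114.
R_4 = -156.75.
Error = -114 − (-156.75) = 42.75.

42.75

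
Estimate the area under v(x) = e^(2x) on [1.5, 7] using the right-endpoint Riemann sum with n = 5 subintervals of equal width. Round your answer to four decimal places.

Δx = (7 − 1.5)/5 = 1.1.
Right endpoints: 2.6, 3.7, 4.8, 5.9, 7.
v(2.6) ≈ 181.2722, v(3.7) ≈ 1635.9844, v(4.8) ≈ 14764.7816, v(5.9) ≈ 133252.3529, v(7) ≈ 1202604.2842.
Sum = Δx · [v(2.6) + v(3.7) + v(4.8) + v(5.9) + v(7)].
Sum ≈ 1487682.5429.

1487682.5429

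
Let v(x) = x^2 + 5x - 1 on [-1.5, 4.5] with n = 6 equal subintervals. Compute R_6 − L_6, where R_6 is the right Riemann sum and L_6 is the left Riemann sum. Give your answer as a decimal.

48

R_6 = 95.5.
L_6 = 47.5.
R_6 − L_6 = 48.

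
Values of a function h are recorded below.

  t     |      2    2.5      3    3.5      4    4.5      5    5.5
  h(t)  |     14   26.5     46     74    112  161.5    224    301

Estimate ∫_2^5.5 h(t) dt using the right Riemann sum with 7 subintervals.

472.5

Δt = 0.5.
Sum = 0.5·[26.5 + 46 + 74 + 112 + 161.5 + 224 + 301] = 472.5.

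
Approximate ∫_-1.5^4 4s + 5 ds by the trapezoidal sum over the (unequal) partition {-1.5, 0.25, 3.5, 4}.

55

Subinterval widths: 1.75, 3.25, 0.5.
f(-1.5) = -1, f(0.25) = 6, f(3.5) = 19, f(4) = 21.
On each subinterval the trapezoid contributes (Δs_i/2)·[f(s_{i-1}) + f(s_i)].
Sum = 55.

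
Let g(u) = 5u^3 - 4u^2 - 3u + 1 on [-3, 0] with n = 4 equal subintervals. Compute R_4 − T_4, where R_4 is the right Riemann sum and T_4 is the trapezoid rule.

60.75

R_4 = -67.453125.
T_4 = -128.203125.
R_4 − T_4 = 60.75.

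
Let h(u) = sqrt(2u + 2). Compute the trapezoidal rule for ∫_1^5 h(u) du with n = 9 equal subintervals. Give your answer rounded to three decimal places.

Δu = (5 − 1)/9 = 4/9.
h(1) ≈ 2.000, h(13/9) ≈ 2.211, h(17/9) ≈ 2.404, h(7/3) ≈ 2.582, h(25/9) ≈ 2.749, h(29/9) ≈ 2.906, h(11/3) ≈ 3.055, h(37/9) ≈ 3.197, h(41/9) ≈ 3.333, h(5) ≈ 3.464.
T_9 = (Δu/2)·[h(u_0) + 2h(u_1) + ... + 2h(u_{8}) + h(u_9)].
Sum ≈ 11.186.

11.186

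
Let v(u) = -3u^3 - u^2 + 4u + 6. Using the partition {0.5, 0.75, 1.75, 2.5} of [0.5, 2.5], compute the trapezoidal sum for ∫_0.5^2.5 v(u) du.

Subinterval widths: 0.25, 1, 0.75.
v(0.5) = 7.375, v(0.75) = 7.171875, v(1.75) = -6.140625, v(2.5) = -37.125.
On each subinterval the trapezoid contributes (Δu_i/2)·[v(u_{i-1}) + v(u_i)].
Sum = -13.890625.

-13.890625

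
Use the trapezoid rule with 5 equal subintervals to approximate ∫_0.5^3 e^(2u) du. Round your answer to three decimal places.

216.780

Δu = (3 − 0.5)/5 = 0.5.
f(0.5) ≈ 2.718, f(1) ≈ 7.389, f(1.5) ≈ 20.086, f(2) ≈ 54.598, f(2.5) ≈ 148.413, f(3) ≈ 403.429.
T_5 = (Δu/2)·[f(u_0) + 2f(u_1) + ... + 2f(u_{4}) + f(u_5)].
Sum ≈ 216.780.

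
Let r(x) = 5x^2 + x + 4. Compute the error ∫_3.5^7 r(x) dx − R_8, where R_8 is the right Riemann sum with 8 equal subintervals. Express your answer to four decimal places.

-41.5192

Exact integral: ∫_3.5^7 r(x) dx ≈ 532.583333.
R_8 ≈ 574.102539.
Error ≈ 532.583333 − 574.102539 ≈ -41.5192.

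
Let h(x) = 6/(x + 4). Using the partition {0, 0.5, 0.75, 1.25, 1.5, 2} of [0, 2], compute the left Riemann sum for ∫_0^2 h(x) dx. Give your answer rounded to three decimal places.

2.546

Subinterval widths: 0.5, 0.25, 0.5, 0.25, 0.5.
Left endpoints: 0, 0.5, 0.75, 1.25, 1.5.
h(0) = 1.5, h(0.5) = 4/3, h(0.75) = 24/19, h(1.25) = 8/7, h(1.5) = 12/11.
Sum = Σ Δx_i · h(x_i).
Sum ≈ 2.546.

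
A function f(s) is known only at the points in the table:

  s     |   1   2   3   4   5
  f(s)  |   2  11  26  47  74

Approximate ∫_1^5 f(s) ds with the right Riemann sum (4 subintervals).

Δs = 1.
Sum = 1·[11 + 26 + 47 + 74] = 158.

158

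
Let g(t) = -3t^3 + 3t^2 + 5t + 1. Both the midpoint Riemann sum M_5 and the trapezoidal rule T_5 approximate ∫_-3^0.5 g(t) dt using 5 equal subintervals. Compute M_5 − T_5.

-6.1096875

M_5 = 67.4165625.
T_5 = 73.52625.
M_5 − T_5 = -6.1096875.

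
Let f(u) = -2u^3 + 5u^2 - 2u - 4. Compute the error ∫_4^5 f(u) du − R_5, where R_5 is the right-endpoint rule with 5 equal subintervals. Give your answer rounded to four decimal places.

Exact integral: ∫_4^5 f(u) du ≈ -95.833333.
R_5 = -103.88.
Error ≈ -95.833333 − (-103.88) ≈ 8.0467.

8.0467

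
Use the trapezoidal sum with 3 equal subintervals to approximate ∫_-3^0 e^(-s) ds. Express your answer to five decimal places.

20.65011

Δs = (0 − (-3))/3 = 1.
f(-3) ≈ 20.08554, f(-2) ≈ 7.38906, f(-1) ≈ 2.71828, f(0) ≈ 1.00000.
T_3 = (Δs/2)·[f(s_0) + 2f(s_1) + 2f(s_2) + f(s_3)].
Sum ≈ 20.65011.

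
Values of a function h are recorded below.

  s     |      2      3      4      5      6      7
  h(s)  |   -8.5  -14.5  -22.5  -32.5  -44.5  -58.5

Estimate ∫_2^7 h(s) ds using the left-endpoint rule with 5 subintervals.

-122.5

Δs = 1.
Sum = 1·[(-8.5) + (-14.5) + (-22.5) + (-32.5) + (-44.5)] = -122.5.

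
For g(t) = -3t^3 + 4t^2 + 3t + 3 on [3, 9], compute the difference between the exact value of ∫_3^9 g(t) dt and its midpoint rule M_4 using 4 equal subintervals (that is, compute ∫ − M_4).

-56.25

Exact integral: ∫_3^9 g(t) dt = -3798.
M_4 = -3741.75.
Error = -3798 − (-3741.75) = -56.25.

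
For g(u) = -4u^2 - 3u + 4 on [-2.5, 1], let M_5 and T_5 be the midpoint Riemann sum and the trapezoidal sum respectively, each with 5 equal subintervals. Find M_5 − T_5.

1.715

M_5 = 0.28.
T_5 = -1.435.
M_5 − T_5 = 1.715.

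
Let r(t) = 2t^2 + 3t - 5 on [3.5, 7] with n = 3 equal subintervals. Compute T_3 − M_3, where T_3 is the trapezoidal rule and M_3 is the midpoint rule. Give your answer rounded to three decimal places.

T_3 ≈ 239.29630.
M_3 ≈ 236.91435.
T_3 − M_3 ≈ 2.382.

2.382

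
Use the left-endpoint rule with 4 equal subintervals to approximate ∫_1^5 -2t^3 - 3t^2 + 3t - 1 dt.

-264

Δt = (5 − 1)/4 = 1.
Left endpoints: 1, 2, 3, 4.
f(1) = -3, f(2) = -23, f(3) = -73, f(4) = -165.
Sum = Δt · [f(1) + f(2) + f(3) + f(4)].
Sum = -264.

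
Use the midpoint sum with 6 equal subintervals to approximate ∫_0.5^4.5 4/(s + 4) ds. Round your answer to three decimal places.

2.541

Δs = (4.5 − 0.5)/6 = 2/3.
Midpoints: 5/6, 1.5, 13/6, 17/6, 3.5, 25/6.
f(5/6) = 24/29, f(1.5) = 8/11, f(13/6) = 24/37, f(17/6) = 24/41, f(3.5) = 8/15, f(25/6) = 24/49.
Sum = Δs · [f(5/6) + f(1.5) + f(13/6) + ...].
Sum ≈ 2.541.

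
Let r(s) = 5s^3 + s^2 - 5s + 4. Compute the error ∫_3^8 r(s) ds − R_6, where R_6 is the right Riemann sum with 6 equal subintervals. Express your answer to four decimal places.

-1071.2384

Exact integral: ∫_3^8 r(s) ds ≈ 5062.916667.
R_6 ≈ 6134.155093.
Error ≈ 5062.916667 − 6134.155093 ≈ -1071.2384.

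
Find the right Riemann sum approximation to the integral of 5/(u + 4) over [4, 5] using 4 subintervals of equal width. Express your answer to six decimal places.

Δu = (5 − 4)/4 = 0.25.
Right endpoints: 4.25, 4.5, 4.75, 5.
f(4.25) = 20/33, f(4.5) = 10/17, f(4.75) = 4/7, f(5) = 5/9.
Sum = Δu · [f(4.25) + f(4.5) + f(4.75) + f(5)].
Sum ≈ 0.580320.

0.580320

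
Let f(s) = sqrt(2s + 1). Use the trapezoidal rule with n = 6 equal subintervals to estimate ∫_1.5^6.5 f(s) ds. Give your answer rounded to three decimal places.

Δs = (6.5 − 1.5)/6 = 5/6.
f(1.5) ≈ 2.000, f(7/3) ≈ 2.380, f(19/6) ≈ 2.708, f(4) ≈ 3.000, f(29/6) ≈ 3.266, f(17/3) ≈ 3.512, f(6.5) ≈ 3.742.
T_6 = (Δs/2)·[f(s_0) + 2f(s_1) + ... + 2f(s_{5}) + f(s_6)].
Sum ≈ 14.781.

14.781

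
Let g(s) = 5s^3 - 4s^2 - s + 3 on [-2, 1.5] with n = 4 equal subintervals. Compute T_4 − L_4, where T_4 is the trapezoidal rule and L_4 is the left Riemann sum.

26.4140625

T_4 ≈ -20.924805.
L_4 ≈ -47.338867.
T_4 − L_4 = 26.4140625.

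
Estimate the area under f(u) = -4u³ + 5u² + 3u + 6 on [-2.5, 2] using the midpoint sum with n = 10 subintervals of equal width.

Δu = (2 − (-2.5))/10 = 0.45.
Midpoints: -2.275, -1.825, -1.375, -0.925, -0.475, -0.025, 0.425, 0.875, 1.325, 1.775.
f(-2.275) = 72.1513125, f(-1.825) = 41.4916875, f(-1.375) = 21.7265625, f(-0.925) = 10.6689375, f(-0.475) = 6.1318125, f(-0.025) = 5.9281875, f(0.425) = 7.8710625, f(0.875) = 9.7734375, f(1.325) = 9.4483125, f(1.775) = 4.7086875.
Sum = Δu · [f(-2.275) + f(-1.825) + f(-1.375) + ...].
Sum = 85.455.

85.455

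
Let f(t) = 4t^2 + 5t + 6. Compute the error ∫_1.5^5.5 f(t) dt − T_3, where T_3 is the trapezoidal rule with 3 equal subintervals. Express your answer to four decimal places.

Exact integral: ∫_1.5^5.5 f(t) dt ≈ 311.333333.
T_3 ≈ 316.074074.
Error ≈ 311.333333 − 316.074074 ≈ -4.7407.

-4.7407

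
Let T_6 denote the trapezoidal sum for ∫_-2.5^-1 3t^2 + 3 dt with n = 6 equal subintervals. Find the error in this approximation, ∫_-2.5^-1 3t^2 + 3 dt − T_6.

Exact integral: ∫_-2.5^-1 f(t) dt = 19.125.
T_6 = 19.171875.
Error = 19.125 − 19.171875 = -0.046875.

-0.046875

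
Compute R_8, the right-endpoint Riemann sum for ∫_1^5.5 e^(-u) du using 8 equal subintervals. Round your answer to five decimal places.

0.27102

Δu = (5.5 − 1)/8 = 0.5625.
Right endpoints: 1.5625, 2.125, 2.6875, 3.25, 3.8125, 4.375, 4.9375, 5.5.
f(1.5625) ≈ 0.20961, f(2.125) ≈ 0.11943, f(2.6875) ≈ 0.06805, f(3.25) ≈ 0.03877, f(3.8125) ≈ 0.02209, f(4.375) ≈ 0.01259, f(4.9375) ≈ 0.00717, f(5.5) ≈ 0.00409.
Sum = Δu · [f(1.5625) + f(2.125) + f(2.6875) + ...].
Sum ≈ 0.27102.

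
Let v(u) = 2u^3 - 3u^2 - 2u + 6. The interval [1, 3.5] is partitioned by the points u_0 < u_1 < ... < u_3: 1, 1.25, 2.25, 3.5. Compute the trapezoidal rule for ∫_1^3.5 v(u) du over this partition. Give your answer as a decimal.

42.3046875

Subinterval widths: 0.25, 1, 1.25.
v(1) = 3, v(1.25) = 2.71875, v(2.25) = 9.09375, v(3.5) = 48.
On each subinterval the trapezoid contributes (Δu_i/2)·[v(u_{i-1}) + v(u_i)].
Sum = 42.3046875.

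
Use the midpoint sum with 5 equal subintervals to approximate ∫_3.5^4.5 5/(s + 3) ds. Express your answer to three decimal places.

0.715

Δs = (4.5 − 3.5)/5 = 0.2.
Midpoints: 3.6, 3.8, 4, 4.2, 4.4.
f(3.6) = 25/33, f(3.8) = 25/34, f(4) = 5/7, f(4.2) = 25/36, f(4.4) = 25/37.
Sum = Δs · [f(3.6) + f(3.8) + f(4) + f(4.2) + f(4.4)].
Sum ≈ 0.715.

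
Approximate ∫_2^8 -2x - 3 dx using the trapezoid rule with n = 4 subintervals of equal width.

Δx = (8 − 2)/4 = 1.5.
f(2) = -7, f(3.5) = -10, f(5) = -13, f(6.5) = -16, f(8) = -19.
T_4 = (Δx/2)·[f(x_0) + 2f(x_1) + 2f(x_2) + 2f(x_3) + f(x_4)].
Sum = -78.

-78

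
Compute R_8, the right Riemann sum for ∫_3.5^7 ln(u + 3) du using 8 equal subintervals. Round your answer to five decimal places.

Δu = (7 − 3.5)/8 = 0.4375.
Right endpoints: 3.9375, 4.375, 4.8125, 5.25, 5.6875, 6.125, 6.5625, 7.
f(3.9375) ≈ 1.93694, f(4.375) ≈ 1.99810, f(4.8125) ≈ 2.05573, f(5.25) ≈ 2.11021, f(5.6875) ≈ 2.16189, f(6.125) ≈ 2.21102, f(6.5625) ≈ 2.25785, f(7) ≈ 2.30259.
Sum = Δu · [f(3.9375) + f(4.375) + f(4.8125) + ...].
Sum ≈ 7.45251.

7.45251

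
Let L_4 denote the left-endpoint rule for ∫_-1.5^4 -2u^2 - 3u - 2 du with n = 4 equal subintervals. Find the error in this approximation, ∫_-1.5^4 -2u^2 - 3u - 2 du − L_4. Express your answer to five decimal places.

-26.78385

Exact integral: ∫_-1.5^4 f(u) du ≈ -76.5416667.
L_4 = -49.7578125.
Error ≈ -76.5416667 − (-49.7578125) ≈ -26.78385.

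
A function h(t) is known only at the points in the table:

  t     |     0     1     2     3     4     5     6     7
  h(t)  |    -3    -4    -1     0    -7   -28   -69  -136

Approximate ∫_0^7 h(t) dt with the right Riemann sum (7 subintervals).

Δt = 1.
Sum = 1·[(-4) + (-1) + 0 + (-7) + (-28) + (-69) + (-136)] = -245.

-245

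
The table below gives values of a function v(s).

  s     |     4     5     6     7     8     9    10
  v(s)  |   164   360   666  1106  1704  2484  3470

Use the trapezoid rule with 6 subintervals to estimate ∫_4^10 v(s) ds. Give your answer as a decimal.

Δs = 1.
T_6 = (1/2)·[164 + 2·360 + 2·666 + 2·1106 + 2·1704 + 2·2484 + 3470] = 8137.

8137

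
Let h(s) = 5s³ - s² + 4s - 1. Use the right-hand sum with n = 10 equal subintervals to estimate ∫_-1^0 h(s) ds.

Δs = (0 − (-1))/10 = 0.1.
Right endpoints: -0.9, -0.8, -0.7, -0.6, -0.5, -0.4, -0.3, -0.2, -0.1, 0.
h(-0.9) = -9.055, h(-0.8) = -7.4, h(-0.7) = -6.005, h(-0.6) = -4.84, h(-0.5) = -3.875, h(-0.4) = -3.08, h(-0.3) = -2.425, h(-0.2) = -1.88, h(-0.1) = -1.415, h(0) = -1.
Sum = Δs · [h(-0.9) + h(-0.8) + h(-0.7) + ...].
Sum = -4.0975.

-4.0975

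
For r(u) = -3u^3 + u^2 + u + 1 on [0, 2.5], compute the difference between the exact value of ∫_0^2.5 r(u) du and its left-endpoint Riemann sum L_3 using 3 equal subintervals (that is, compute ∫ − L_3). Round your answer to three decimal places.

Exact integral: ∫_0^2.5 r(u) du ≈ -18.46354.
L_3 ≈ -5.54398.
Error ≈ -18.46354 − (-5.54398) ≈ -12.920.

-12.920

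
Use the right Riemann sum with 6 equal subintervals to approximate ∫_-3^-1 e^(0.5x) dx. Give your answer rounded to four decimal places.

Δx = (-1 − (-3))/6 = 1/3.
Right endpoints: -8/3, -7/3, -2, -5/3, -4/3, -1.
f(-8/3) ≈ 0.2636, f(-7/3) ≈ 0.3114, f(-2) ≈ 0.3679, f(-5/3) ≈ 0.4346, f(-4/3) ≈ 0.5134, f(-1) ≈ 0.6065.
Sum = Δx · [f(-8/3) + f(-7/3) + f(-2) + ...].
Sum ≈ 0.8325.

0.8325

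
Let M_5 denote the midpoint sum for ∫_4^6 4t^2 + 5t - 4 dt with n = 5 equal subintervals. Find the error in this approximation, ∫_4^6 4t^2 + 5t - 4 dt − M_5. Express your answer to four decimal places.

0.1067

Exact integral: ∫_4^6 f(t) dt ≈ 244.666667.
M_5 = 244.56.
Error ≈ 244.666667 − 244.56 ≈ 0.1067.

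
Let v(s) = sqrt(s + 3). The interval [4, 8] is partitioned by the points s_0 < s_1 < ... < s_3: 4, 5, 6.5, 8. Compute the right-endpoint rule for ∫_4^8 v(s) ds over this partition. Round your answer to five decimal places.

Subinterval widths: 1, 1.5, 1.5.
Right endpoints: 5, 6.5, 8.
v(5) ≈ 2.82843, v(6.5) ≈ 3.08221, v(8) ≈ 3.31662.
Sum = Σ Δs_i · v(s_i).
Sum ≈ 12.42667.

12.42667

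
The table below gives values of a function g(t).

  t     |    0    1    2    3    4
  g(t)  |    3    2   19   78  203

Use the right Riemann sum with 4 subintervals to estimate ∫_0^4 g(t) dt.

302

Δt = 1.
Sum = 1·[2 + 19 + 78 + 203] = 302.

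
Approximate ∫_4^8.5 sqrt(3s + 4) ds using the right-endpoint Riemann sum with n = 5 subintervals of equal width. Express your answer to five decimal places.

22.02102

Δs = (8.5 − 4)/5 = 0.9.
Right endpoints: 4.9, 5.8, 6.7, 7.6, 8.5.
f(4.9) ≈ 4.32435, f(5.8) ≈ 4.62601, f(6.7) ≈ 4.90918, f(7.6) ≈ 5.17687, f(8.5) ≈ 5.43139.
Sum = Δs · [f(4.9) + f(5.8) + f(6.7) + f(7.6) + f(8.5)].
Sum ≈ 22.02102.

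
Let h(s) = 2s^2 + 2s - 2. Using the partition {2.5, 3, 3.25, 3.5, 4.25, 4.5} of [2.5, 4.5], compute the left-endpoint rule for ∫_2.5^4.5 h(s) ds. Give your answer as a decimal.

52.4375

Subinterval widths: 0.5, 0.25, 0.25, 0.75, 0.25.
Left endpoints: 2.5, 3, 3.25, 3.5, 4.25.
h(2.5) = 15.5, h(3) = 22, h(3.25) = 25.625, h(3.5) = 29.5, h(4.25) = 42.625.
Sum = Σ Δs_i · h(s_i).
Sum = 52.4375.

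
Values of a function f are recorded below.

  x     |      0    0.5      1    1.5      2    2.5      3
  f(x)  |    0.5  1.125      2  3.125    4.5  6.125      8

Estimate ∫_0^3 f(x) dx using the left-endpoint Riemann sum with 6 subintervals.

8.6875

Δx = 0.5.
Sum = 0.5·[0.5 + 1.125 + 2 + 3.125 + 4.5 + 6.125] = 8.6875.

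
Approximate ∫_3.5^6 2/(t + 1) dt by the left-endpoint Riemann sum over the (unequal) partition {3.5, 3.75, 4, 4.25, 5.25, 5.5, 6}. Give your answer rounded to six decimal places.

Subinterval widths: 0.25, 0.25, 0.25, 1, 0.25, 0.5.
Left endpoints: 3.5, 3.75, 4, 4.25, 5.25, 5.5.
f(3.5) = 4/9, f(3.75) = 8/19, f(4) = 0.4, f(4.25) = 8/21, f(5.25) = 0.32, f(5.5) = 4/13.
Sum = Σ Δt_i · f(t_i).
Sum ≈ 0.931173.

0.931173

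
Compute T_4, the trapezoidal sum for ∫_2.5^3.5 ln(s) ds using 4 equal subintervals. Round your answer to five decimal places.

Δs = (3.5 − 2.5)/4 = 0.25.
f(2.5) ≈ 0.91629, f(2.75) ≈ 1.01160, f(3) ≈ 1.09861, f(3.25) ≈ 1.17865, f(3.5) ≈ 1.25276.
T_4 = (Δs/2)·[f(s_0) + 2f(s_1) + 2f(s_2) + 2f(s_3) + f(s_4)].
Sum ≈ 1.09335.

1.09335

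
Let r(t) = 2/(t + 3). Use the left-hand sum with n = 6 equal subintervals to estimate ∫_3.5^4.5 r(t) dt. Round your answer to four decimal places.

Δt = (4.5 − 3.5)/6 = 1/6.
Left endpoints: 3.5, 11/3, 23/6, 4, 25/6, 13/3.
r(3.5) = 4/13, r(11/3) = 0.3, r(23/6) = 12/41, r(4) = 2/7, r(25/6) = 12/43, r(13/3) = 3/11.
Sum = Δt · [r(3.5) + r(11/3) + r(23/6) + ...].
Sum ≈ 0.2896.

0.2896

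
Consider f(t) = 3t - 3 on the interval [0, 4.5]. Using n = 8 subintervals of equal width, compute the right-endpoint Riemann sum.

Δt = (4.5 − 0)/8 = 0.5625.
Right endpoints: 0.5625, 1.125, 1.6875, 2.25, 2.8125, 3.375, 3.9375, 4.5.
f(0.5625) = -1.3125, f(1.125) = 0.375, f(1.6875) = 2.0625, f(2.25) = 3.75, f(2.8125) = 5.4375, f(3.375) = 7.125, f(3.9375) = 8.8125, f(4.5) = 10.5.
Sum = Δt · [f(0.5625) + f(1.125) + f(1.6875) + ...].
Sum = 20.671875.

20.671875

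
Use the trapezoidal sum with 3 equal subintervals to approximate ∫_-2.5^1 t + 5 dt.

Δt = (1 − (-2.5))/3 = 7/6.
f(-2.5) = 2.5, f(-4/3) = 11/3, f(-1/6) = 29/6, f(1) = 6.
T_3 = (Δt/2)·[f(t_0) + 2f(t_1) + 2f(t_2) + f(t_3)].
Sum = 14.875.

14.875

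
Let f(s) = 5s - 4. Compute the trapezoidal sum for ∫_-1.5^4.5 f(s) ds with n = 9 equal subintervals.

Δs = (4.5 − (-1.5))/9 = 2/3.
f(-1.5) = -11.5, f(-5/6) = -49/6, f(-1/6) = -29/6, f(0.5) = -1.5, f(7/6) = 11/6, f(11/6) = 31/6, f(2.5) = 8.5, f(19/6) = 71/6, f(23/6) = 91/6, f(4.5) = 18.5.
T_9 = (Δs/2)·[f(s_0) + 2f(s_1) + ... + 2f(s_{8}) + f(s_9)].
Sum = 21.

21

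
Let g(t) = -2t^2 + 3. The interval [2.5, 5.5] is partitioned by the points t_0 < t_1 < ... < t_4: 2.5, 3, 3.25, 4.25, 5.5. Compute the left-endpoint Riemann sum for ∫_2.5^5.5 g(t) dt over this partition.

-68.03125

Subinterval widths: 0.5, 0.25, 1, 1.25.
Left endpoints: 2.5, 3, 3.25, 4.25.
g(2.5) = -9.5, g(3) = -15, g(3.25) = -18.125, g(4.25) = -33.125.
Sum = Σ Δt_i · g(t_i).
Sum = -68.03125.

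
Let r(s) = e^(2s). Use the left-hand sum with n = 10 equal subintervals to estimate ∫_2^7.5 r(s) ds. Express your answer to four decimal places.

897096.1010

Δs = (7.5 − 2)/10 = 0.55.
Left endpoints: 2, 2.55, 3.1, 3.65, 4.2, 4.75, 5.3, 5.85, 6.4, 6.95.
r(2) ≈ 54.5982, r(2.55) ≈ 164.0219, r(3.1) ≈ 492.7490, r(3.65) ≈ 1480.2999, r(4.2) ≈ 4447.0667, r(4.75) ≈ 13359.7268, r(5.3) ≈ 40134.8374, r(5.85) ≈ 120571.7150, r(6.4) ≈ 362217.4496, r(6.95) ≈ 1088161.3554.
Sum = Δs · [r(2) + r(2.55) + r(3.1) + ...].
Sum ≈ 897096.1010.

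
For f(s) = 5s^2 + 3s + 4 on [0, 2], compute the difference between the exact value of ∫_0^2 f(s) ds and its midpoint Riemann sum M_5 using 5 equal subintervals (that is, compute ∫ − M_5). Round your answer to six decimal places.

0.133333

Exact integral: ∫_0^2 f(s) ds ≈ 27.33333333.
M_5 = 27.2.
Error ≈ 27.33333333 − 27.2 ≈ 0.133333.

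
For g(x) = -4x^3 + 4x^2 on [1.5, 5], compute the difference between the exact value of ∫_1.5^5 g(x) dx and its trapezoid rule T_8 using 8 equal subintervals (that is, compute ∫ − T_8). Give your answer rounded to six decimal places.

Exact integral: ∫_1.5^5 g(x) dx ≈ -457.77083333.
T_8 ≈ -461.67871094.
Error ≈ -457.77083333 − (-461.67871094) ≈ 3.907878.

3.907878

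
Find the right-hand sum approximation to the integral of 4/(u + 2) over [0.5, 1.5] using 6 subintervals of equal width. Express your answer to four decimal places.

1.3085

Δu = (1.5 − 0.5)/6 = 1/6.
Right endpoints: 2/3, 5/6, 1, 7/6, 4/3, 1.5.
f(2/3) = 1.5, f(5/6) = 24/17, f(1) = 4/3, f(7/6) = 24/19, f(4/3) = 1.2, f(1.5) = 8/7.
Sum = Δu · [f(2/3) + f(5/6) + f(1) + ...].
Sum ≈ 1.3085.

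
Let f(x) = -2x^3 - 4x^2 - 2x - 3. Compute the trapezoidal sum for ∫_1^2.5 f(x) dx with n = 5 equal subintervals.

-48.6075

Δx = (2.5 − 1)/5 = 0.3.
f(1) = -11, f(1.3) = -16.754, f(1.6) = -24.632, f(1.9) = -34.958, f(2.2) = -48.056, f(2.5) = -64.25.
T_5 = (Δx/2)·[f(x_0) + 2f(x_1) + ... + 2f(x_{4}) + f(x_5)].
Sum = -48.6075.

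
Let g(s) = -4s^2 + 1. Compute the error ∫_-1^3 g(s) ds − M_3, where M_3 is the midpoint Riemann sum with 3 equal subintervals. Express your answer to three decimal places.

-2.370

Exact integral: ∫_-1^3 g(s) ds ≈ -33.33333.
M_3 ≈ -30.96296.
Error ≈ -33.33333 − (-30.96296) ≈ -2.370.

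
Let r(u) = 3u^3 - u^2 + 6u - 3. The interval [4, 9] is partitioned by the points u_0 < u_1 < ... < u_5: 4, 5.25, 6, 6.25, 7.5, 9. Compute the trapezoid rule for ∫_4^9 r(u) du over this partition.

Subinterval widths: 1.25, 0.75, 0.25, 1.25, 1.5.
r(4) = 197, r(5.25) = 435.046875, r(6) = 645, r(6.25) = 727.859375, r(7.5) = 1251.375, r(9) = 2157.
On each subinterval the trapezoid contributes (Δu_i/2)·[r(u_{i-1}) + r(u_i)].
Sum = 4764.95703125.

4764.95703125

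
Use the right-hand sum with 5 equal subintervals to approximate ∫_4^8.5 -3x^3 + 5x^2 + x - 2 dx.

-3432.2625

Δx = (8.5 − 4)/5 = 0.9.
Right endpoints: 4.9, 5.8, 6.7, 7.6, 8.5.
f(4.9) = -229.997, f(5.8) = -413.336, f(6.7) = -673.139, f(7.6) = -1022.528, f(8.5) = -1474.625.
Sum = Δx · [f(4.9) + f(5.8) + f(6.7) + f(7.6) + f(8.5)].
Sum = -3432.2625.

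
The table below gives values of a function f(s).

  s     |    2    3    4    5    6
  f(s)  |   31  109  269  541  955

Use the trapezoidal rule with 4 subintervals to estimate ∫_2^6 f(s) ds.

1412

Δs = 1.
T_4 = (1/2)·[31 + 2·109 + 2·269 + 2·541 + 955] = 1412.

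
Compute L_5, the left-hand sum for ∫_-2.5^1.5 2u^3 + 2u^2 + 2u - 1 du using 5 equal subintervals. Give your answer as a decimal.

Δu = (1.5 − (-2.5))/5 = 0.8.
Left endpoints: -2.5, -1.7, -0.9, -0.1, 0.7.
f(-2.5) = -24.75, f(-1.7) = -8.446, f(-0.9) = -2.638, f(-0.1) = -1.182, f(0.7) = 2.066.
Sum = Δu · [f(-2.5) + f(-1.7) + f(-0.9) + f(-0.1) + f(0.7)].
Sum = -27.96.

-27.96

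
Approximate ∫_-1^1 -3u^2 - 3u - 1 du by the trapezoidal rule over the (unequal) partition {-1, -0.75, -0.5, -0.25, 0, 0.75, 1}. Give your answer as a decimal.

-4.25

Subinterval widths: 0.25, 0.25, 0.25, 0.25, 0.75, 0.25.
f(-1) = -1, f(-0.75) = -0.4375, f(-0.5) = -0.25, f(-0.25) = -0.4375, f(0) = -1, f(0.75) = -4.9375, f(1) = -7.
On each subinterval the trapezoid contributes (Δu_i/2)·[f(u_{i-1}) + f(u_i)].
Sum = -4.25.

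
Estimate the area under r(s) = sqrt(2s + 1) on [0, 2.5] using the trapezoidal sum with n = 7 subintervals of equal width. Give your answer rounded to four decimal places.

Δs = (2.5 − 0)/7 = 5/14.
r(0) ≈ 1.0000, r(5/14) ≈ 1.3093, r(5/7) ≈ 1.5584, r(15/14) ≈ 1.7728, r(10/7) ≈ 1.9640, r(25/14) ≈ 2.1381, r(15/7) ≈ 2.2991, r(2.5) ≈ 2.4495.
T_7 = (Δs/2)·[r(s_0) + 2r(s_1) + ... + 2r(s_{6}) + r(s_7)].
Sum ≈ 4.5594.

4.5594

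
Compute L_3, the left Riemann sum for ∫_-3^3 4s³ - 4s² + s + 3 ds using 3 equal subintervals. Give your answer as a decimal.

-292

Δs = (3 − (-3))/3 = 2.
Left endpoints: -3, -1, 1.
f(-3) = -144, f(-1) = -6, f(1) = 4.
Sum = Δs · [f(-3) + f(-1) + f(1)].
Sum = -292.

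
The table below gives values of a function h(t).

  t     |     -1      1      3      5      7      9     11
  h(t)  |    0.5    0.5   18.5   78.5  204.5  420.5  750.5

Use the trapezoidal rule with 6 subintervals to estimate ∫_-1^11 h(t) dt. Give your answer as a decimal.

2196

Δt = 2.
T_6 = (2/2)·[0.5 + 2·0.5 + 2·18.5 + 2·78.5 + 2·204.5 + 2·420.5 + 750.5] = 2196.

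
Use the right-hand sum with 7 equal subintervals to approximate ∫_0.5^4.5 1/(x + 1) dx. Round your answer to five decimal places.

1.17179

Δx = (4.5 − 0.5)/7 = 4/7.
Right endpoints: 15/14, 23/14, 31/14, 39/14, 47/14, 55/14, 4.5.
f(15/14) = 14/29, f(23/14) = 14/37, f(31/14) = 14/45, f(39/14) = 14/53, f(47/14) = 14/61, f(55/14) = 14/69, f(4.5) = 2/11.
Sum = Δx · [f(15/14) + f(23/14) + f(31/14) + ...].
Sum ≈ 1.17179.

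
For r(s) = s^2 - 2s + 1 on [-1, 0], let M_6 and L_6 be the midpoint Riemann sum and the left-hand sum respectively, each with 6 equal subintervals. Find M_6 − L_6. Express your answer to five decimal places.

-0.25694

M_6 ≈ 2.3310185.
L_6 ≈ 2.5879630.
M_6 − L_6 ≈ -0.25694.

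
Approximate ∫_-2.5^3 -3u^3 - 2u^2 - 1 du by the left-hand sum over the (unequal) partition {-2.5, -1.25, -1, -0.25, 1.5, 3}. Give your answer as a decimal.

16.828125

Subinterval widths: 1.25, 0.25, 0.75, 1.75, 1.5.
Left endpoints: -2.5, -1.25, -1, -0.25, 1.5.
f(-2.5) = 33.375, f(-1.25) = 1.734375, f(-1) = 0, f(-0.25) = -1.078125, f(1.5) = -15.625.
Sum = Σ Δu_i · f(u_i).
Sum = 16.828125.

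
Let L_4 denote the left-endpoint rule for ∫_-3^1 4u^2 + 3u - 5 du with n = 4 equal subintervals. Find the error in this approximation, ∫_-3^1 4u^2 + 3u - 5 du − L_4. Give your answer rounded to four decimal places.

-12.6667

Exact integral: ∫_-3^1 f(u) du ≈ 5.333333.
L_4 = 18.
Error ≈ 5.333333 − 18 ≈ -12.6667.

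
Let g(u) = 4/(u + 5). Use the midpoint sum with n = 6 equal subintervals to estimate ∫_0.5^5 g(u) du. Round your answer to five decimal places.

Δu = (5 − 0.5)/6 = 0.75.
Midpoints: 0.875, 1.625, 2.375, 3.125, 3.875, 4.625.
g(0.875) = 32/47, g(1.625) = 32/53, g(2.375) = 32/59, g(3.125) = 32/65, g(3.875) = 32/71, g(4.625) = 32/77.
Sum = Δu · [g(0.875) + g(1.625) + g(2.375) + ...].
Sum ≈ 2.38920.

2.38920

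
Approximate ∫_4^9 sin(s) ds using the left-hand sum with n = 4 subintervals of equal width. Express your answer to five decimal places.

-0.50752

Δs = (9 − 4)/4 = 1.25.
Left endpoints: 4, 5.25, 6.5, 7.75.
f(4) ≈ -0.75680, f(5.25) ≈ -0.85893, f(6.5) ≈ 0.21512, f(7.75) ≈ 0.99460.
Sum = Δs · [f(4) + f(5.25) + f(6.5) + f(7.75)].
Sum ≈ -0.50752.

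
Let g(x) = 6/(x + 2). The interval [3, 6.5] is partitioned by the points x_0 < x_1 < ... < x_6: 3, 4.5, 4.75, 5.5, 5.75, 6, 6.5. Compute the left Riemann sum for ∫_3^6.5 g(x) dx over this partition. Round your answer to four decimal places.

Subinterval widths: 1.5, 0.25, 0.75, 0.25, 0.25, 0.5.
Left endpoints: 3, 4.5, 4.75, 5.5, 5.75, 6.
g(3) = 1.2, g(4.5) = 12/13, g(4.75) = 8/9, g(5.5) = 0.8, g(5.75) = 24/31, g(6) = 0.75.
Sum = Σ Δx_i · g(x_i).
Sum ≈ 3.4660.

3.4660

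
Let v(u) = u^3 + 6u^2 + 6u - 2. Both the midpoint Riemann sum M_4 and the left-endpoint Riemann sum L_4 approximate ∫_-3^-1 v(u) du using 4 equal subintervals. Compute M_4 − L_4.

-2.5

M_4 = 4.
L_4 = 6.5.
M_4 − L_4 = -2.5.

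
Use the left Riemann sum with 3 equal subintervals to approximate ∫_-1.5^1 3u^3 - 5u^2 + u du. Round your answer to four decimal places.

Δu = (1 − (-1.5))/3 = 5/6.
Left endpoints: -1.5, -2/3, 1/6.
f(-1.5) = -22.875, f(-2/3) = -34/9, f(1/6) = 1/24.
Sum = Δu · [f(-1.5) + f(-2/3) + f(1/6)].
Sum ≈ -22.1759.

-22.1759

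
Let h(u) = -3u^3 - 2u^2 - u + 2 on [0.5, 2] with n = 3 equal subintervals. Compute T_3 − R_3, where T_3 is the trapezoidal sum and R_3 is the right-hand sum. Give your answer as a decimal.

T_3 = -16.90625.
R_3 = -25.0625.
T_3 − R_3 = 8.15625.

8.15625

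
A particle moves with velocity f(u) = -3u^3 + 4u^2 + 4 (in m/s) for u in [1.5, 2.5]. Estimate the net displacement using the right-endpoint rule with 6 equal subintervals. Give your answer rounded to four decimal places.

-6.9606

Δu = (2.5 − 1.5)/6 = 1/6.
Right endpoints: 5/3, 11/6, 2, 13/6, 7/3, 2.5.
f(5/3) = 11/9, f(11/6) = -25/24, f(2) = -4, f(13/6) = -557/72, f(7/3) = -37/3, f(2.5) = -17.875.
Sum = Δu · [f(5/3) + f(11/6) + f(2) + ...].
Sum ≈ -6.9606.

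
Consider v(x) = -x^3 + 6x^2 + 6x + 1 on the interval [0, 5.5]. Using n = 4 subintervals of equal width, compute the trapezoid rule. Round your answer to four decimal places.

Δx = (5.5 − 0)/4 = 1.375.
v(0) = 1, v(1.375) = 9213/512, v(2.75) = 42.078125, v(4.125) = 29519/512, v(5.5) = 49.125.
T_4 = (Δx/2)·[v(x_0) + 2v(x_1) + 2v(x_2) + 2v(x_3) + v(x_4)].
Sum ≈ 196.3350.

196.3350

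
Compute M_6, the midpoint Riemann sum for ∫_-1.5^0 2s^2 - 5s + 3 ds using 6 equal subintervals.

Δs = (0 − (-1.5))/6 = 0.25.
Midpoints: -1.375, -1.125, -0.875, -0.625, -0.375, -0.125.
f(-1.375) = 13.65625, f(-1.125) = 11.15625, f(-0.875) = 8.90625, f(-0.625) = 6.90625, f(-0.375) = 5.15625, f(-0.125) = 3.65625.
Sum = Δs · [f(-1.375) + f(-1.125) + f(-0.875) + ...].
Sum = 12.359375.

12.359375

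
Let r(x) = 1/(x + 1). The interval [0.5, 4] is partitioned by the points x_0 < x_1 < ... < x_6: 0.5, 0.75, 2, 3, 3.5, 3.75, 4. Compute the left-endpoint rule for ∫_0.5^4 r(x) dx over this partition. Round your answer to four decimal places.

Subinterval widths: 0.25, 1.25, 1, 0.5, 0.25, 0.25.
Left endpoints: 0.5, 0.75, 2, 3, 3.5, 3.75.
r(0.5) = 2/3, r(0.75) = 4/7, r(2) = 1/3, r(3) = 0.25, r(3.5) = 2/9, r(3.75) = 4/19.
Sum = Σ Δx_i · r(x_i).
Sum ≈ 1.4475.

1.4475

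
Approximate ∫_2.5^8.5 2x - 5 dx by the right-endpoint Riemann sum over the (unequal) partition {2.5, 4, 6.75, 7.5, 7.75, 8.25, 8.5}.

Subinterval widths: 1.5, 2.75, 0.75, 0.25, 0.5, 0.25.
Right endpoints: 4, 6.75, 7.5, 7.75, 8.25, 8.5.
f(4) = 3, f(6.75) = 8.5, f(7.5) = 10, f(7.75) = 10.5, f(8.25) = 11.5, f(8.5) = 12.
Sum = Σ Δx_i · f(x_i).
Sum = 46.75.

46.75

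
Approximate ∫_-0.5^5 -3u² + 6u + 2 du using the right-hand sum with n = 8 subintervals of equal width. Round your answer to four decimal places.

-55.3545

Δu = (5 − (-0.5))/8 = 0.6875.
Right endpoints: 0.1875, 0.875, 1.5625, 2.25, 2.9375, 3.625, 4.3125, 5.
f(0.1875) = 3.01953125, f(0.875) = 4.953125, f(1.5625) = 4.05078125, f(2.25) = 0.3125, f(2.9375) = -6.26171875, f(3.625) = -15.671875, f(4.3125) = -27.91796875, f(5) = -43.
Sum = Δu · [f(0.1875) + f(0.875) + f(1.5625) + ...].
Sum ≈ -55.3545.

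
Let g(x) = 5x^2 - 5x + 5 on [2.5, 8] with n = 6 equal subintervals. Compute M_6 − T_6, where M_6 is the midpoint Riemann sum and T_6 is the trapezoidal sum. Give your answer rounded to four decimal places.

M_6 ≈ 708.491030.
T_6 ≈ 714.267940.
M_6 − T_6 ≈ -5.7769.

-5.7769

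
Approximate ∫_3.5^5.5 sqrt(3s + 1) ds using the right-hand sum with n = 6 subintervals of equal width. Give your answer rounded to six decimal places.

Δs = (5.5 − 3.5)/6 = 1/3.
Right endpoints: 23/6, 25/6, 4.5, 29/6, 31/6, 5.5.
f(23/6) ≈ 3.535534, f(25/6) ≈ 3.674235, f(4.5) ≈ 3.807887, f(29/6) ≈ 3.937004, f(31/6) ≈ 4.062019, f(5.5) ≈ 4.183300.
Sum = Δs · [f(23/6) + f(25/6) + f(4.5) + ...].
Sum ≈ 7.733326.

7.733326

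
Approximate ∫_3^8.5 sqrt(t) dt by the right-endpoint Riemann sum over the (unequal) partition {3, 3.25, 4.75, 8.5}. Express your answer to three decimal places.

14.653

Subinterval widths: 0.25, 1.5, 3.75.
Right endpoints: 3.25, 4.75, 8.5.
f(3.25) ≈ 1.803, f(4.75) ≈ 2.179, f(8.5) ≈ 2.915.
Sum = Σ Δt_i · f(t_i).
Sum ≈ 14.653.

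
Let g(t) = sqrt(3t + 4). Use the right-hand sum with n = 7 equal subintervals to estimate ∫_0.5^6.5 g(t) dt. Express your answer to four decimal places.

Δt = (6.5 − 0.5)/7 = 6/7.
Right endpoints: 19/14, 31/14, 43/14, 55/14, 67/14, 79/14, 6.5.
g(19/14) ≈ 2.8410, g(31/14) ≈ 3.2623, g(43/14) ≈ 3.6351, g(55/14) ≈ 3.9731, g(67/14) ≈ 4.2845, g(79/14) ≈ 4.5748, g(6.5) ≈ 4.8477.
Sum = Δt · [g(19/14) + g(31/14) + g(43/14) + ...].
Sum ≈ 23.5017.

23.5017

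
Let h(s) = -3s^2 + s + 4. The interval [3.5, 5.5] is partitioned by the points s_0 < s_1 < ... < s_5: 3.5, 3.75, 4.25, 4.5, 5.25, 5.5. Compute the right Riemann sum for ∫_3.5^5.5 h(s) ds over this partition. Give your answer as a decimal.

-120.03125

Subinterval widths: 0.25, 0.5, 0.25, 0.75, 0.25.
Right endpoints: 3.75, 4.25, 4.5, 5.25, 5.5.
h(3.75) = -34.4375, h(4.25) = -45.9375, h(4.5) = -52.25, h(5.25) = -73.4375, h(5.5) = -81.25.
Sum = Σ Δs_i · h(s_i).
Sum = -120.03125.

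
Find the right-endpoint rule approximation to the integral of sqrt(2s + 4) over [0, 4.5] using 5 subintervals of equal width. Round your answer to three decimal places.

13.665

Δs = (4.5 − 0)/5 = 0.9.
Right endpoints: 0.9, 1.8, 2.7, 3.6, 4.5.
f(0.9) ≈ 2.408, f(1.8) ≈ 2.757, f(2.7) ≈ 3.066, f(3.6) ≈ 3.347, f(4.5) ≈ 3.606.
Sum = Δs · [f(0.9) + f(1.8) + f(2.7) + f(3.6) + f(4.5)].
Sum ≈ 13.665.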